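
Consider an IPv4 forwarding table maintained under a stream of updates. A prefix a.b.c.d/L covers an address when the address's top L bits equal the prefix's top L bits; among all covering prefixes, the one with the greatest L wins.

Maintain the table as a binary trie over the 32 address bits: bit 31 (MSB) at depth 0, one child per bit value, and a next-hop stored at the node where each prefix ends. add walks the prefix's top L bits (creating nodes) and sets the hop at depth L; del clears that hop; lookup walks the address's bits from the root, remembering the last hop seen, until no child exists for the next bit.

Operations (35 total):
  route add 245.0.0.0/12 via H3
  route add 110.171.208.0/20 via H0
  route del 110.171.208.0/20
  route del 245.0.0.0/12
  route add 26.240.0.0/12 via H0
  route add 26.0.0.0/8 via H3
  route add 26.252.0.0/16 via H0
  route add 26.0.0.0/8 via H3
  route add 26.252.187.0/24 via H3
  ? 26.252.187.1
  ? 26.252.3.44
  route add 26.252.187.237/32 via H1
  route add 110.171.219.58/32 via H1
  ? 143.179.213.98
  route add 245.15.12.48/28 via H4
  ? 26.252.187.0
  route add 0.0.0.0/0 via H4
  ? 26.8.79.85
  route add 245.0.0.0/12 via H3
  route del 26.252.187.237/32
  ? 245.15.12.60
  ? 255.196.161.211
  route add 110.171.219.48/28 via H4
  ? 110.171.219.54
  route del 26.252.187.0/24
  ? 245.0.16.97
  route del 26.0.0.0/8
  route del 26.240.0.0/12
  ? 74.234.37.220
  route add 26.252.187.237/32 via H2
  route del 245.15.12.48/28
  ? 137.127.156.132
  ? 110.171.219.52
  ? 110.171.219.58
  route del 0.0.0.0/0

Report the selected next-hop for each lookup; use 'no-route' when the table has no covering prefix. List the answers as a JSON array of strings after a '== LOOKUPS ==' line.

Trace:
  add 245.0.0.0/12 -> H3 at depth 12
  add 110.171.208.0/20 -> H0 at depth 20
  del 110.171.208.0/20 (clear depth 20)
  del 245.0.0.0/12 (clear depth 12)
  add 26.240.0.0/12 -> H0 at depth 12
  add 26.0.0.0/8 -> H3 at depth 8
  add 26.252.0.0/16 -> H0 at depth 16
  add 26.0.0.0/8 -> H3 at depth 8
  add 26.252.187.0/24 -> H3 at depth 24
  ? 26.252.187.1  path d0:-→d1:-→d2:-→d3:-→d4:-→d5:-→d6:-→d7:-→d8:H3→d9:-→d10:-→d11:-→d12:H0→d13:-→d14:-→d15:-→d16:H0→d17:-→d18:-→d19:-→d20:-→d21:-→d22:-→d23:-→d24:H3  best=H3
  ? 26.252.3.44  path d0:-→d1:-→d2:-→d3:-→d4:-→d5:-→d6:-→d7:-→d8:H3→d9:-→d10:-→d11:-→d12:H0→d13:-→d14:-→d15:-→d16:H0  best=H0
  add 26.252.187.237/32 -> H1 at depth 32
  add 110.171.219.58/32 -> H1 at depth 32
  ? 143.179.213.98  path d0:-→d1:-  best=no-route
  add 245.15.12.48/28 -> H4 at depth 28
  ? 26.252.187.0  path d0:-→d1:-→d2:-→d3:-→d4:-→d5:-→d6:-→d7:-→d8:H3→d9:-→d10:-→d11:-→d12:H0→d13:-→d14:-→d15:-→d16:H0→d17:-→d18:-→d19:-→d20:-→d21:-→d22:-→d23:-→d24:H3  best=H3
  add 0.0.0.0/0 -> H4 at depth 0
  ? 26.8.79.85  path d0:H4→d1:-→d2:-→d3:-→d4:-→d5:-→d6:-→d7:-→d8:H3  best=H3
  add 245.0.0.0/12 -> H3 at depth 12
  del 26.252.187.237/32 (clear depth 32)
  ? 245.15.12.60  path d0:H4→d1:-→d2:-→d3:-→d4:-→d5:-→d6:-→d7:-→d8:-→d9:-→d10:-→d11:-→d12:H3→d13:-→d14:-→d15:-→d16:-→d17:-→d18:-→d19:-→d20:-→d21:-→d22:-→d23:-→d24:-→d25:-→d26:-→d27:-→d28:H4  best=H4
  ? 255.196.161.211  path d0:H4→d1:-→d2:-→d3:-→d4:-  best=H4
  add 110.171.219.48/28 -> H4 at depth 28
  ? 110.171.219.54  path d0:H4→d1:-→d2:-→d3:-→d4:-→d5:-→d6:-→d7:-→d8:-→d9:-→d10:-→d11:-→d12:-→d13:-→d14:-→d15:-→d16:-→d17:-→d18:-→d19:-→d20:-→d21:-→d22:-→d23:-→d24:-→d25:-→d26:-→d27:-→d28:H4  best=H4
  del 26.252.187.0/24 (clear depth 24)
  ? 245.0.16.97  path d0:H4→d1:-→d2:-→d3:-→d4:-→d5:-→d6:-→d7:-→d8:-→d9:-→d10:-→d11:-→d12:H3  best=H3
  del 26.0.0.0/8 (clear depth 8)
  del 26.240.0.0/12 (clear depth 12)
  ? 74.234.37.220  path d0:H4→d1:-→d2:-  best=H4
  add 26.252.187.237/32 -> H2 at depth 32
  del 245.15.12.48/28 (clear depth 28)
  ? 137.127.156.132  path d0:H4→d1:-  best=H4
  ? 110.171.219.52  path d0:H4→d1:-→d2:-→d3:-→d4:-→d5:-→d6:-→d7:-→d8:-→d9:-→d10:-→d11:-→d12:-→d13:-→d14:-→d15:-→d16:-→d17:-→d18:-→d19:-→d20:-→d21:-→d22:-→d23:-→d24:-→d25:-→d26:-→d27:-→d28:H4  best=H4
  ? 110.171.219.58  path d0:H4→d1:-→d2:-→d3:-→d4:-→d5:-→d6:-→d7:-→d8:-→d9:-→d10:-→d11:-→d12:-→d13:-→d14:-→d15:-→d16:-→d17:-→d18:-→d19:-→d20:-→d21:-→d22:-→d23:-→d24:-→d25:-→d26:-→d27:-→d28:H4→d29:-→d30:-→d31:-→d32:H1  best=H1
  del 0.0.0.0/0 (clear depth 0)

== LOOKUPS ==
["H3","H0","no-route","H3","H3","H4","H4","H4","H3","H4","H4","H4","H1"]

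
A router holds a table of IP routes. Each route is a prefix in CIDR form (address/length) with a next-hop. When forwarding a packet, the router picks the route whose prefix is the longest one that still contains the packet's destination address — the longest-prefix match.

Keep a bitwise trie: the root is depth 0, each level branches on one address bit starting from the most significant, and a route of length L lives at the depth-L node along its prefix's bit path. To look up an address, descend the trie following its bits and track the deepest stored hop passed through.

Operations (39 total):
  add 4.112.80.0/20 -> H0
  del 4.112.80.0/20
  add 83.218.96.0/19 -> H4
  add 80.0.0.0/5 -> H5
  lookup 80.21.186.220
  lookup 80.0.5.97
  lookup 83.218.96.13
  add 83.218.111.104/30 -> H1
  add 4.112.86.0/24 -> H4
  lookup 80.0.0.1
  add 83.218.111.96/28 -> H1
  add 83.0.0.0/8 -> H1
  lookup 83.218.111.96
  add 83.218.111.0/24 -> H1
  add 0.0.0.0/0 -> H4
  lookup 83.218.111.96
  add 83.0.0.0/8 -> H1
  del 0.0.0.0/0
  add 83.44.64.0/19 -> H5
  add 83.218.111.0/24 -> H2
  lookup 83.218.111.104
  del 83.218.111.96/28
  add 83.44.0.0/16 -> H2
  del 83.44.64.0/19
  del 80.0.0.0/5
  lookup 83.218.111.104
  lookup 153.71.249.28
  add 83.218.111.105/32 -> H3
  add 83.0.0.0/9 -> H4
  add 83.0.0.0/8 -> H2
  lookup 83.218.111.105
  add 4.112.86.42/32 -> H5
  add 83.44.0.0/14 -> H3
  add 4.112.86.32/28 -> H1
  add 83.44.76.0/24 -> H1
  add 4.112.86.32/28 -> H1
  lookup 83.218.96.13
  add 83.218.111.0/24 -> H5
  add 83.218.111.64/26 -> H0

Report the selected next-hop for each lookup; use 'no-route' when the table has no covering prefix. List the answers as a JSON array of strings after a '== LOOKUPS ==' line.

Process each operation:
  add 4.112.80.0/20 -> H0 at depth 20
  del 4.112.80.0/20 (clear depth 20)
  add 83.218.96.0/19 -> H4 at depth 19
  add 80.0.0.0/5 -> H5 at depth 5
  Q 80.21.186.220: descend 010100 ; hops seen [H5] ; pick H5
  Q 80.0.5.97: descend 010100 ; hops seen [H5] ; pick H5
  Q 83.218.96.13: descend 0101001111011010011 ; hops seen [H5,H4] ; pick H4
  add 83.218.111.104/30 -> H1 at depth 30
  add 4.112.86.0/24 -> H4 at depth 24
  Q 80.0.0.1: descend 010100 ; hops seen [H5] ; pick H5
  add 83.218.111.96/28 -> H1 at depth 28
  add 83.0.0.0/8 -> H1 at depth 8
  Q 83.218.111.96: descend 0101001111011010011011110110 ; hops seen [H5,H1,H4,H1] ; pick H1
  add 83.218.111.0/24 -> H1 at depth 24
  add 0.0.0.0/0 -> H4 at depth 0
  Q 83.218.111.96: descend 0101001111011010011011110110 ; hops seen [H4,H5,H1,H4,H1,H1] ; pick H1
  add 83.0.0.0/8 -> H1 at depth 8
  del 0.0.0.0/0 (clear depth 0)
  add 83.44.64.0/19 -> H5 at depth 19
  add 83.218.111.0/24 -> H2 at depth 24
  Q 83.218.111.104: descend 010100111101101001101111011010 ; hops seen [H5,H1,H4,H2,H1,H1] ; pick H1
  del 83.218.111.96/28 (clear depth 28)
  add 83.44.0.0/16 -> H2 at depth 16
  del 83.44.64.0/19 (clear depth 19)
  del 80.0.0.0/5 (clear depth 5)
  Q 83.218.111.104: descend 010100111101101001101111011010 ; hops seen [H1,H4,H2,H1] ; pick H1
  Q 153.71.249.28: descend ε ; hops seen [∅] ; pick no-route
  add 83.218.111.105/32 -> H3 at depth 32
  add 83.0.0.0/9 -> H4 at depth 9
  add 83.0.0.0/8 -> H2 at depth 8
  Q 83.218.111.105: descend 01010011110110100110111101101001 ; hops seen [H2,H4,H2,H1,H3] ; pick H3
  add 4.112.86.42/32 -> H5 at depth 32
  add 83.44.0.0/14 -> H3 at depth 14
  add 4.112.86.32/28 -> H1 at depth 28
  add 83.44.76.0/24 -> H1 at depth 24
  add 4.112.86.32/28 -> H1 at depth 28
  Q 83.218.96.13: descend 01010011110110100110 ; hops seen [H2,H4] ; pick H4
  add 83.218.111.0/24 -> H5 at depth 24
  add 83.218.111.64/26 -> H0 at depth 26

== LOOKUPS ==
["H5","H5","H4","H5","H1","H1","H1","H1","no-route","H3","H4"]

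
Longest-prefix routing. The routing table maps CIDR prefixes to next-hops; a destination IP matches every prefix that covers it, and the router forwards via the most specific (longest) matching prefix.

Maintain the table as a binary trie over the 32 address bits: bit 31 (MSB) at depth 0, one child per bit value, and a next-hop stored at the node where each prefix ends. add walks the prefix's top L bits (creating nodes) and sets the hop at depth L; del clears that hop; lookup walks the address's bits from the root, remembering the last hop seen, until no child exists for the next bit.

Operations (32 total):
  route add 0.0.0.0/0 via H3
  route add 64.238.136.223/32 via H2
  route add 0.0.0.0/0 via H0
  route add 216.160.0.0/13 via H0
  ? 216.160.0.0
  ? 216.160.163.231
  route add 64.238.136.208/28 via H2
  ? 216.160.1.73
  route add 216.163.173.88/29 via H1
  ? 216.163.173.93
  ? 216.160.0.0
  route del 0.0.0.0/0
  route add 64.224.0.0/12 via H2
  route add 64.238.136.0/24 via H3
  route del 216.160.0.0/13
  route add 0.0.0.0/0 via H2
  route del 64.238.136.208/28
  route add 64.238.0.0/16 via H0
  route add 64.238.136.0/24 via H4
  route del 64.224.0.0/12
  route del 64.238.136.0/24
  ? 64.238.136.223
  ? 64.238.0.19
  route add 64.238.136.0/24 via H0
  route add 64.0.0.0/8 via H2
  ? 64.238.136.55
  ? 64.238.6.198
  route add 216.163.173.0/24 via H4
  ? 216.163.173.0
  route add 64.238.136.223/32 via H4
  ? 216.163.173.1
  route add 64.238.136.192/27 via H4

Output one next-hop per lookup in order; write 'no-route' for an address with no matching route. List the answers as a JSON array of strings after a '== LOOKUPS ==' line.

Process each operation:
  + 0.0.0.0/0 (H3) depth=0
  + 64.238.136.223/32 (H2) depth=32
  + 0.0.0.0/0 (H0) depth=0
  + 216.160.0.0/13 (H0) depth=13
  Q 216.160.0.0: descend 1101100010100 ; hops seen [H0,H0] ; pick H0
  Q 216.160.163.231: descend 1101100010100 ; hops seen [H0,H0] ; pick H0
  + 64.238.136.208/28 (H2) depth=28
  Q 216.160.1.73: descend 1101100010100 ; hops seen [H0,H0] ; pick H0
  + 216.163.173.88/29 (H1) depth=29
  Q 216.163.173.93: descend 11011000101000111010110101011 ; hops seen [H0,H0,H1] ; pick H1
  Q 216.160.0.0: descend 11011000101000 ; hops seen [H0,H0] ; pick H0
  - 0.0.0.0/0 clear@0
  + 64.224.0.0/12 (H2) depth=12
  + 64.238.136.0/24 (H3) depth=24
  - 216.160.0.0/13 clear@13
  + 0.0.0.0/0 (H2) depth=0
  - 64.238.136.208/28 clear@28
  + 64.238.0.0/16 (H0) depth=16
  + 64.238.136.0/24 (H4) depth=24
  - 64.224.0.0/12 clear@12
  - 64.238.136.0/24 clear@24
  Q 64.238.136.223: descend 01000000111011101000100011011111 ; hops seen [H2,H0,H2] ; pick H2
  Q 64.238.0.19: descend 0100000011101110 ; hops seen [H2,H0] ; pick H0
  + 64.238.136.0/24 (H0) depth=24
  + 64.0.0.0/8 (H2) depth=8
  Q 64.238.136.55: descend 010000001110111010001000 ; hops seen [H2,H2,H0,H0] ; pick H0
  Q 64.238.6.198: descend 0100000011101110 ; hops seen [H2,H2,H0] ; pick H0
  + 216.163.173.0/24 (H4) depth=24
  Q 216.163.173.0: descend 1101100010100011101011010 ; hops seen [H2,H4] ; pick H4
  + 64.238.136.223/32 (H4) depth=32
  Q 216.163.173.1: descend 1101100010100011101011010 ; hops seen [H2,H4] ; pick H4
  + 64.238.136.192/27 (H4) depth=27

== LOOKUPS ==
["H0","H0","H0","H1","H0","H2","H0","H0","H0","H4","H4"]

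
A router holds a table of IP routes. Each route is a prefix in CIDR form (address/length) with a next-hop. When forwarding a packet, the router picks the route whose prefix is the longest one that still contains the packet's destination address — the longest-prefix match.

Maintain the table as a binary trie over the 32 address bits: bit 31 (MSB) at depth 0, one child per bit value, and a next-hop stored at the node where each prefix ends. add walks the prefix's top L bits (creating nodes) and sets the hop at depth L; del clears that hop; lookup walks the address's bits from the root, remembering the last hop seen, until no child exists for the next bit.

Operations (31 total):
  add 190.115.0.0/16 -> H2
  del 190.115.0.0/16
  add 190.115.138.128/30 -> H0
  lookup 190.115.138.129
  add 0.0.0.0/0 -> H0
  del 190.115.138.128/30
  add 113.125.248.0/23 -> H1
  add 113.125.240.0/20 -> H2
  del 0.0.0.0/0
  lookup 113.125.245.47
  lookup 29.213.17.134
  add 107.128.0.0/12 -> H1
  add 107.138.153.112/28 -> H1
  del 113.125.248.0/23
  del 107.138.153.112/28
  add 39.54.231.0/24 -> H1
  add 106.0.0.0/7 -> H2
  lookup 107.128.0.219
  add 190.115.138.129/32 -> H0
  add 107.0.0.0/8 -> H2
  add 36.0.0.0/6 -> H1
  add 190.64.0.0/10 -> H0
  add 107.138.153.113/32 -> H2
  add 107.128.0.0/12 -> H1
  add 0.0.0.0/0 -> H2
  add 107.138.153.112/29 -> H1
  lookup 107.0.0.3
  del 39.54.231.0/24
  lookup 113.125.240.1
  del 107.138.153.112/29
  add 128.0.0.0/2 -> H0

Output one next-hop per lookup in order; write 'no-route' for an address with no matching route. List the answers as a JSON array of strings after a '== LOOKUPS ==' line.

Process each operation:
  + 190.115.0.0/16 (H2) depth=16
  del 190.115.0.0/16 (clear depth 16)
  + 190.115.138.128/30 (H0) depth=30
  lookup 190.115.138.129: bits 101111100111001110001010100000 walk d0:-→d1:-→d2:-→d3:-→d4:-→d5:-→d6:-→d7:-→d8:-→d9:-→d10:-→d11:-→d12:-→d13:-→d14:-→d15:-→d16:-→d17:-→d18:-→d19:-→d20:-→d21:-→d22:-→d23:-→d24:-→d25:-→d26:-→d27:-→d28:-→d29:-→d30:H0 -> H0
  + 0.0.0.0/0 (H0) depth=0
  del 190.115.138.128/30 (clear depth 30)
  + 113.125.248.0/23 (H1) depth=23
  + 113.125.240.0/20 (H2) depth=20
  del 0.0.0.0/0 (clear depth 0)
  lookup 113.125.245.47: bits 01110001011111011111 walk d0:-→d1:-→d2:-→d3:-→d4:-→d5:-→d6:-→d7:-→d8:-→d9:-→d10:-→d11:-→d12:-→d13:-→d14:-→d15:-→d16:-→d17:-→d18:-→d19:-→d20:H2 -> H2
  lookup 29.213.17.134: bits 0 walk d0:-→d1:- -> no-route
  + 107.128.0.0/12 (H1) depth=12
  + 107.138.153.112/28 (H1) depth=28
  del 113.125.248.0/23 (clear depth 23)
  del 107.138.153.112/28 (clear depth 28)
  + 39.54.231.0/24 (H1) depth=24
  + 106.0.0.0/7 (H2) depth=7
  lookup 107.128.0.219: bits 011010111000 walk d0:-→d1:-→d2:-→d3:-→d4:-→d5:-→d6:-→d7:H2→d8:-→d9:-→d10:-→d11:-→d12:H1 -> H1
  + 190.115.138.129/32 (H0) depth=32
  + 107.0.0.0/8 (H2) depth=8
  + 36.0.0.0/6 (H1) depth=6
  + 190.64.0.0/10 (H0) depth=10
  + 107.138.153.113/32 (H2) depth=32
  + 107.128.0.0/12 (H1) depth=12
  + 0.0.0.0/0 (H2) depth=0
  + 107.138.153.112/29 (H1) depth=29
  lookup 107.0.0.3: bits 01101011 walk d0:H2→d1:-→d2:-→d3:-→d4:-→d5:-→d6:-→d7:H2→d8:H2 -> H2
  del 39.54.231.0/24 (clear depth 24)
  lookup 113.125.240.1: bits 01110001011111011111 walk d0:H2→d1:-→d2:-→d3:-→d4:-→d5:-→d6:-→d7:-→d8:-→d9:-→d10:-→d11:-→d12:-→d13:-→d14:-→d15:-→d16:-→d17:-→d18:-→d19:-→d20:H2 -> H2
  del 107.138.153.112/29 (clear depth 29)
  + 128.0.0.0/2 (H0) depth=2

== LOOKUPS ==
["H0","H2","no-route","H1","H2","H2"]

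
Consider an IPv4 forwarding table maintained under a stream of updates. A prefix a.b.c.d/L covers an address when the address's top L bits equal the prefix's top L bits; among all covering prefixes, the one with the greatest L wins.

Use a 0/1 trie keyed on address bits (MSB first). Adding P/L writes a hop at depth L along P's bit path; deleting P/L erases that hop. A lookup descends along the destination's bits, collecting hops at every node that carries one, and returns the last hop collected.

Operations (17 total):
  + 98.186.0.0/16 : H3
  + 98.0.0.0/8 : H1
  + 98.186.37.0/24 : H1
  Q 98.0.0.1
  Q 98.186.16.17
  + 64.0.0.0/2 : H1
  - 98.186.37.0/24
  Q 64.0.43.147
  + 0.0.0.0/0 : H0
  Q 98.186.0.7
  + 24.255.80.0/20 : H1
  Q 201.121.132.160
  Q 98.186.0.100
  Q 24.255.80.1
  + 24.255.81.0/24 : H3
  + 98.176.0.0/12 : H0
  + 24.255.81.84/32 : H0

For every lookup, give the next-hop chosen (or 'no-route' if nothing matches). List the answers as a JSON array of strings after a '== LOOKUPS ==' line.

Process each operation:
  + 98.186.0.0/16 (H3) depth=16
  + 98.0.0.0/8 (H1) depth=8
  + 98.186.37.0/24 (H1) depth=24
  Q 98.0.0.1: descend 01100010 ; hops seen [H1] ; pick H1
  Q 98.186.16.17: descend 011000101011101000 ; hops seen [H1,H3] ; pick H3
  + 64.0.0.0/2 (H1) depth=2
  del 98.186.37.0/24 (clear depth 24)
  Q 64.0.43.147: descend 01 ; hops seen [H1] ; pick H1
  + 0.0.0.0/0 (H0) depth=0
  Q 98.186.0.7: descend 011000101011101000 ; hops seen [H0,H1,H1,H3] ; pick H3
  + 24.255.80.0/20 (H1) depth=20
  Q 201.121.132.160: descend ε ; hops seen [H0] ; pick H0
  Q 98.186.0.100: descend 011000101011101000 ; hops seen [H0,H1,H1,H3] ; pick H3
  Q 24.255.80.1: descend 00011000111111110101 ; hops seen [H0,H1] ; pick H1
  + 24.255.81.0/24 (H3) depth=24
  + 98.176.0.0/12 (H0) depth=12
  + 24.255.81.84/32 (H0) depth=32

== LOOKUPS ==
["H1","H3","H1","H3","H0","H3","H1"]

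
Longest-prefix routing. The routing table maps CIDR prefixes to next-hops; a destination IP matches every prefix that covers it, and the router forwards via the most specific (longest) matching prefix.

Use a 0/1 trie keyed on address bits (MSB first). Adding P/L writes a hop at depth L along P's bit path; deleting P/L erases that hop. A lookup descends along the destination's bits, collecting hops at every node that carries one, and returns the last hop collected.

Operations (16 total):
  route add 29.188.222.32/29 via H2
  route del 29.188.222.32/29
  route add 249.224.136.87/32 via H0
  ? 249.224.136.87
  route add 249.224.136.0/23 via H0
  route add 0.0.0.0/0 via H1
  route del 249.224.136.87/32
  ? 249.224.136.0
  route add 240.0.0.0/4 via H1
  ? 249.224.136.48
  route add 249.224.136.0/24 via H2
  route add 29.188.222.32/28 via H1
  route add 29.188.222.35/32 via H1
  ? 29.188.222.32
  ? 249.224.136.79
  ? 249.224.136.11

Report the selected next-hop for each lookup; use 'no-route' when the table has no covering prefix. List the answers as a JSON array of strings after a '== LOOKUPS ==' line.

Trace:
  add 29.188.222.32/29 -> H2 at depth 29
  - 29.188.222.32/29 clear@29
  add 249.224.136.87/32 -> H0 at depth 32
  lookup 249.224.136.87: bits 11111001111000001000100001010111 walk d0:-→d1:-→d2:-→d3:-→d4:-→d5:-→d6:-→d7:-→d8:-→d9:-→d10:-→d11:-→d12:-→d13:-→d14:-→d15:-→d16:-→d17:-→d18:-→d19:-→d20:-→d21:-→d22:-→d23:-→d24:-→d25:-→d26:-→d27:-→d28:-→d29:-→d30:-→d31:-→d32:H0 -> H0
  add 249.224.136.0/23 -> H0 at depth 23
  add 0.0.0.0/0 -> H1 at depth 0
  - 249.224.136.87/32 clear@32
  lookup 249.224.136.0: bits 1111100111100000100010000 walk d0:H1→d1:-→d2:-→d3:-→d4:-→d5:-→d6:-→d7:-→d8:-→d9:-→d10:-→d11:-→d12:-→d13:-→d14:-→d15:-→d16:-→d17:-→d18:-→d19:-→d20:-→d21:-→d22:-→d23:H0→d24:-→d25:- -> H0
  add 240.0.0.0/4 -> H1 at depth 4
  lookup 249.224.136.48: bits 1111100111100000100010000 walk d0:H1→d1:-→d2:-→d3:-→d4:H1→d5:-→d6:-→d7:-→d8:-→d9:-→d10:-→d11:-→d12:-→d13:-→d14:-→d15:-→d16:-→d17:-→d18:-→d19:-→d20:-→d21:-→d22:-→d23:H0→d24:-→d25:- -> H0
  add 249.224.136.0/24 -> H2 at depth 24
  add 29.188.222.32/28 -> H1 at depth 28
  add 29.188.222.35/32 -> H1 at depth 32
  lookup 29.188.222.32: bits 000111011011110011011110001000 walk d0:H1→d1:-→d2:-→d3:-→d4:-→d5:-→d6:-→d7:-→d8:-→d9:-→d10:-→d11:-→d12:-→d13:-→d14:-→d15:-→d16:-→d17:-→d18:-→d19:-→d20:-→d21:-→d22:-→d23:-→d24:-→d25:-→d26:-→d27:-→d28:H1→d29:-→d30:- -> H1
  lookup 249.224.136.79: bits 111110011110000010001000010 walk d0:H1→d1:-→d2:-→d3:-→d4:H1→d5:-→d6:-→d7:-→d8:-→d9:-→d10:-→d11:-→d12:-→d13:-→d14:-→d15:-→d16:-→d17:-→d18:-→d19:-→d20:-→d21:-→d22:-→d23:H0→d24:H2→d25:-→d26:-→d27:- -> H2
  lookup 249.224.136.11: bits 1111100111100000100010000 walk d0:H1→d1:-→d2:-→d3:-→d4:H1→d5:-→d6:-→d7:-→d8:-→d9:-→d10:-→d11:-→d12:-→d13:-→d14:-→d15:-→d16:-→d17:-→d18:-→d19:-→d20:-→d21:-→d22:-→d23:H0→d24:H2→d25:- -> H2

== LOOKUPS ==
["H0","H0","H0","H1","H2","H2"]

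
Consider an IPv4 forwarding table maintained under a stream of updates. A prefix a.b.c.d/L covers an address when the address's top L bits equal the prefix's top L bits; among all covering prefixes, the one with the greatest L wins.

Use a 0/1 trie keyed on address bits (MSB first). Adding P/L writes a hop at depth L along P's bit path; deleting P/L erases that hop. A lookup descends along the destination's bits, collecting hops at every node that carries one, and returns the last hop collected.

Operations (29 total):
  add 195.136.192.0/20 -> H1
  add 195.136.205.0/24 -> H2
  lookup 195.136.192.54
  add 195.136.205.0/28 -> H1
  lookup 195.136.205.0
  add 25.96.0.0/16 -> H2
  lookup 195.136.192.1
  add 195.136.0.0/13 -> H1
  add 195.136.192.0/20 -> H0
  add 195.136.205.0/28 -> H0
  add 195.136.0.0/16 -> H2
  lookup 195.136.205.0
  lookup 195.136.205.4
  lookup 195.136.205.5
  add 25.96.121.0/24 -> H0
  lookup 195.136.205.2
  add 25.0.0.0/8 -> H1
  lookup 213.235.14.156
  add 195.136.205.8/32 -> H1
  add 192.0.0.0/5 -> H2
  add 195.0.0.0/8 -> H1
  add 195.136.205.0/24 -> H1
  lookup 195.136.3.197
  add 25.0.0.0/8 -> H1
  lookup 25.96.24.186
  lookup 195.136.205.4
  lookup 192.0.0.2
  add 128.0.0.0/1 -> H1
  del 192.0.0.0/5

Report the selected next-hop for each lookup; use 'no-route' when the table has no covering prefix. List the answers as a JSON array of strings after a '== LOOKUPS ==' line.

Trace:
  + 195.136.192.0/20 (H1) depth=20
  + 195.136.205.0/24 (H2) depth=24
  lookup 195.136.192.54: bits 11000011100010001100 walk d0:-→d1:-→d2:-→d3:-→d4:-→d5:-→d6:-→d7:-→d8:-→d9:-→d10:-→d11:-→d12:-→d13:-→d14:-→d15:-→d16:-→d17:-→d18:-→d19:-→d20:H1 -> H1
  + 195.136.205.0/28 (H1) depth=28
  lookup 195.136.205.0: bits 1100001110001000110011010000 walk d0:-→d1:-→d2:-→d3:-→d4:-→d5:-→d6:-→d7:-→d8:-→d9:-→d10:-→d11:-→d12:-→d13:-→d14:-→d15:-→d16:-→d17:-→d18:-→d19:-→d20:H1→d21:-→d22:-→d23:-→d24:H2→d25:-→d26:-→d27:-→d28:H1 -> H1
  + 25.96.0.0/16 (H2) depth=16
  lookup 195.136.192.1: bits 11000011100010001100 walk d0:-→d1:-→d2:-→d3:-→d4:-→d5:-→d6:-→d7:-→d8:-→d9:-→d10:-→d11:-→d12:-→d13:-→d14:-→d15:-→d16:-→d17:-→d18:-→d19:-→d20:H1 -> H1
  + 195.136.0.0/13 (H1) depth=13
  + 195.136.192.0/20 (H0) depth=20
  + 195.136.205.0/28 (H0) depth=28
  + 195.136.0.0/16 (H2) depth=16
  lookup 195.136.205.0: bits 1100001110001000110011010000 walk d0:-→d1:-→d2:-→d3:-→d4:-→d5:-→d6:-→d7:-→d8:-→d9:-→d10:-→d11:-→d12:-→d13:H1→d14:-→d15:-→d16:H2→d17:-→d18:-→d19:-→d20:H0→d21:-→d22:-→d23:-→d24:H2→d25:-→d26:-→d27:-→d28:H0 -> H0
  lookup 195.136.205.4: bits 1100001110001000110011010000 walk d0:-→d1:-→d2:-→d3:-→d4:-→d5:-→d6:-→d7:-→d8:-→d9:-→d10:-→d11:-→d12:-→d13:H1→d14:-→d15:-→d16:H2→d17:-→d18:-→d19:-→d20:H0→d21:-→d22:-→d23:-→d24:H2→d25:-→d26:-→d27:-→d28:H0 -> H0
  lookup 195.136.205.5: bits 1100001110001000110011010000 walk d0:-→d1:-→d2:-→d3:-→d4:-→d5:-→d6:-→d7:-→d8:-→d9:-→d10:-→d11:-→d12:-→d13:H1→d14:-→d15:-→d16:H2→d17:-→d18:-→d19:-→d20:H0→d21:-→d22:-→d23:-→d24:H2→d25:-→d26:-→d27:-→d28:H0 -> H0
  + 25.96.121.0/24 (H0) depth=24
  lookup 195.136.205.2: bits 1100001110001000110011010000 walk d0:-→d1:-→d2:-→d3:-→d4:-→d5:-→d6:-→d7:-→d8:-→d9:-→d10:-→d11:-→d12:-→d13:H1→d14:-→d15:-→d16:H2→d17:-→d18:-→d19:-→d20:H0→d21:-→d22:-→d23:-→d24:H2→d25:-→d26:-→d27:-→d28:H0 -> H0
  + 25.0.0.0/8 (H1) depth=8
  lookup 213.235.14.156: bits 110 walk d0:-→d1:-→d2:-→d3:- -> no-route
  + 195.136.205.8/32 (H1) depth=32
  + 192.0.0.0/5 (H2) depth=5
  + 195.0.0.0/8 (H1) depth=8
  + 195.136.205.0/24 (H1) depth=24
  lookup 195.136.3.197: bits 1100001110001000 walk d0:-→d1:-→d2:-→d3:-→d4:-→d5:H2→d6:-→d7:-→d8:H1→d9:-→d10:-→d11:-→d12:-→d13:H1→d14:-→d15:-→d16:H2 -> H2
  + 25.0.0.0/8 (H1) depth=8
  lookup 25.96.24.186: bits 00011001011000000 walk d0:-→d1:-→d2:-→d3:-→d4:-→d5:-→d6:-→d7:-→d8:H1→d9:-→d10:-→d11:-→d12:-→d13:-→d14:-→d15:-→d16:H2→d17:- -> H2
  lookup 195.136.205.4: bits 1100001110001000110011010000 walk d0:-→d1:-→d2:-→d3:-→d4:-→d5:H2→d6:-→d7:-→d8:H1→d9:-→d10:-→d11:-→d12:-→d13:H1→d14:-→d15:-→d16:H2→d17:-→d18:-→d19:-→d20:H0→d21:-→d22:-→d23:-→d24:H1→d25:-→d26:-→d27:-→d28:H0 -> H0
  lookup 192.0.0.2: bits 110000 walk d0:-→d1:-→d2:-→d3:-→d4:-→d5:H2→d6:- -> H2
  + 128.0.0.0/1 (H1) depth=1
  - 192.0.0.0/5 clear@5

== LOOKUPS ==
["H1","H1","H1","H0","H0","H0","H0","no-route","H2","H2","H0","H2"]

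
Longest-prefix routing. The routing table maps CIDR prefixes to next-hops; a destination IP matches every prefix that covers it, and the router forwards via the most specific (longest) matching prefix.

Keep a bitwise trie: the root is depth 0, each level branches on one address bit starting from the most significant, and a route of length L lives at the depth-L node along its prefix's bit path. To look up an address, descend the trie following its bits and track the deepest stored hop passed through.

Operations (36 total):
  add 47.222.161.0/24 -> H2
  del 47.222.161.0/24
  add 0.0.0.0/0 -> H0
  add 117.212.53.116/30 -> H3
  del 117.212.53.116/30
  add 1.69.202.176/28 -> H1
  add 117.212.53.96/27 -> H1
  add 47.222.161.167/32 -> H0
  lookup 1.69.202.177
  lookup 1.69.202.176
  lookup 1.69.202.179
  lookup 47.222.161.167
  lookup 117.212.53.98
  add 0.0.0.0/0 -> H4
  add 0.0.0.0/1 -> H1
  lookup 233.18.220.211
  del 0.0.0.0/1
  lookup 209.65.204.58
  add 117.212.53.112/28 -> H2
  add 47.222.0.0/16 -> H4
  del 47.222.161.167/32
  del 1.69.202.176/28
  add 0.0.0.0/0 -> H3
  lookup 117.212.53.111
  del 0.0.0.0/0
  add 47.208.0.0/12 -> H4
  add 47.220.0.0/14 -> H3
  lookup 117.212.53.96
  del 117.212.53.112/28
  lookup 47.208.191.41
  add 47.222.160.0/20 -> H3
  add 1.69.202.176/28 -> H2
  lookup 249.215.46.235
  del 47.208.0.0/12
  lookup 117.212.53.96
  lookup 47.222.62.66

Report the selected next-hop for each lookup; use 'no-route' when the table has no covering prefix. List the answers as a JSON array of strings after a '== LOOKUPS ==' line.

Trace:
  add 47.222.161.0/24 -> H2 at depth 24
  del 47.222.161.0/24 (clear depth 24)
  add 0.0.0.0/0 -> H0 at depth 0
  add 117.212.53.116/30 -> H3 at depth 30
  del 117.212.53.116/30 (clear depth 30)
  add 1.69.202.176/28 -> H1 at depth 28
  add 117.212.53.96/27 -> H1 at depth 27
  add 47.222.161.167/32 -> H0 at depth 32
  lookup 1.69.202.177: bits 0000000101000101110010101011 walk d0:H0→d1:-→d2:-→d3:-→d4:-→d5:-→d6:-→d7:-→d8:-→d9:-→d10:-→d11:-→d12:-→d13:-→d14:-→d15:-→d16:-→d17:-→d18:-→d19:-→d20:-→d21:-→d22:-→d23:-→d24:-→d25:-→d26:-→d27:-→d28:H1 -> H1
  lookup 1.69.202.176: bits 0000000101000101110010101011 walk d0:H0→d1:-→d2:-→d3:-→d4:-→d5:-→d6:-→d7:-→d8:-→d9:-→d10:-→d11:-→d12:-→d13:-→d14:-→d15:-→d16:-→d17:-→d18:-→d19:-→d20:-→d21:-→d22:-→d23:-→d24:-→d25:-→d26:-→d27:-→d28:H1 -> H1
  lookup 1.69.202.179: bits 0000000101000101110010101011 walk d0:H0→d1:-→d2:-→d3:-→d4:-→d5:-→d6:-→d7:-→d8:-→d9:-→d10:-→d11:-→d12:-→d13:-→d14:-→d15:-→d16:-→d17:-→d18:-→d19:-→d20:-→d21:-→d22:-→d23:-→d24:-→d25:-→d26:-→d27:-→d28:H1 -> H1
  lookup 47.222.161.167: bits 00101111110111101010000110100111 walk d0:H0→d1:-→d2:-→d3:-→d4:-→d5:-→d6:-→d7:-→d8:-→d9:-→d10:-→d11:-→d12:-→d13:-→d14:-→d15:-→d16:-→d17:-→d18:-→d19:-→d20:-→d21:-→d22:-→d23:-→d24:-→d25:-→d26:-→d27:-→d28:-→d29:-→d30:-→d31:-→d32:H0 -> H0
  lookup 117.212.53.98: bits 011101011101010000110101011 walk d0:H0→d1:-→d2:-→d3:-→d4:-→d5:-→d6:-→d7:-→d8:-→d9:-→d10:-→d11:-→d12:-→d13:-→d14:-→d15:-→d16:-→d17:-→d18:-→d19:-→d20:-→d21:-→d22:-→d23:-→d24:-→d25:-→d26:-→d27:H1 -> H1
  add 0.0.0.0/0 -> H4 at depth 0
  add 0.0.0.0/1 -> H1 at depth 1
  lookup 233.18.220.211: bits ε walk d0:H4 -> H4
  del 0.0.0.0/1 (clear depth 1)
  lookup 209.65.204.58: bits ε walk d0:H4 -> H4
  add 117.212.53.112/28 -> H2 at depth 28
  add 47.222.0.0/16 -> H4 at depth 16
  del 47.222.161.167/32 (clear depth 32)
  del 1.69.202.176/28 (clear depth 28)
  add 0.0.0.0/0 -> H3 at depth 0
  lookup 117.212.53.111: bits 011101011101010000110101011 walk d0:H3→d1:-→d2:-→d3:-→d4:-→d5:-→d6:-→d7:-→d8:-→d9:-→d10:-→d11:-→d12:-→d13:-→d14:-→d15:-→d16:-→d17:-→d18:-→d19:-→d20:-→d21:-→d22:-→d23:-→d24:-→d25:-→d26:-→d27:H1 -> H1
  del 0.0.0.0/0 (clear depth 0)
  add 47.208.0.0/12 -> H4 at depth 12
  add 47.220.0.0/14 -> H3 at depth 14
  lookup 117.212.53.96: bits 011101011101010000110101011 walk d0:-→d1:-→d2:-→d3:-→d4:-→d5:-→d6:-→d7:-→d8:-→d9:-→d10:-→d11:-→d12:-→d13:-→d14:-→d15:-→d16:-→d17:-→d18:-→d19:-→d20:-→d21:-→d22:-→d23:-→d24:-→d25:-→d26:-→d27:H1 -> H1
  del 117.212.53.112/28 (clear depth 28)
  lookup 47.208.191.41: bits 001011111101 walk d0:-→d1:-→d2:-→d3:-→d4:-→d5:-→d6:-→d7:-→d8:-→d9:-→d10:-→d11:-→d12:H4 -> H4
  add 47.222.160.0/20 -> H3 at depth 20
  add 1.69.202.176/28 -> H2 at depth 28
  lookup 249.215.46.235: bits ε walk d0:- -> no-route
  del 47.208.0.0/12 (clear depth 12)
  lookup 117.212.53.96: bits 011101011101010000110101011 walk d0:-→d1:-→d2:-→d3:-→d4:-→d5:-→d6:-→d7:-→d8:-→d9:-→d10:-→d11:-→d12:-→d13:-→d14:-→d15:-→d16:-→d17:-→d18:-→d19:-→d20:-→d21:-→d22:-→d23:-→d24:-→d25:-→d26:-→d27:H1 -> H1
  lookup 47.222.62.66: bits 0010111111011110 walk d0:-→d1:-→d2:-→d3:-→d4:-→d5:-→d6:-→d7:-→d8:-→d9:-→d10:-→d11:-→d12:-→d13:-→d14:H3→d15:-→d16:H4 -> H4

== LOOKUPS ==
["H1","H1","H1","H0","H1","H4","H4","H1","H1","H4","no-route","H1","H4"]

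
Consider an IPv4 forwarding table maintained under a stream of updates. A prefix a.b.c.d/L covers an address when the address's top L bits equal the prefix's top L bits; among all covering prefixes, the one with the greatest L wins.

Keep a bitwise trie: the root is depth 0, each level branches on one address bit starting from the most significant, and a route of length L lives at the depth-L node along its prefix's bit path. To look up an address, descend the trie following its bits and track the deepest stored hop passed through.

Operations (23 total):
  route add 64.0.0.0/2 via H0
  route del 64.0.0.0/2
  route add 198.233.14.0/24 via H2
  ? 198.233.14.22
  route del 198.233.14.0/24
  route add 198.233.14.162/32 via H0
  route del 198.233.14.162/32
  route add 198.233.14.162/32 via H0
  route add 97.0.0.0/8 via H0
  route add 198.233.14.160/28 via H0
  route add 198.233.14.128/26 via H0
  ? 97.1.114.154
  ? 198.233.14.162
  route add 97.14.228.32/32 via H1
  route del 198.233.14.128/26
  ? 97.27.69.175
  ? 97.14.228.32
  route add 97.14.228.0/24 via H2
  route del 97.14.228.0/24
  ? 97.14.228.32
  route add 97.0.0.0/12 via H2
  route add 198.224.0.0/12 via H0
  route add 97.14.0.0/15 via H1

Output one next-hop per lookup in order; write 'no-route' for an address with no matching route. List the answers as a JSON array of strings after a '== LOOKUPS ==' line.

Apply in order:
  add 64.0.0.0/2 -> H0 at depth 2
  del 64.0.0.0/2 (clear depth 2)
  add 198.233.14.0/24 -> H2 at depth 24
  Q 198.233.14.22: descend 110001101110100100001110 ; hops seen [H2] ; pick H2
  del 198.233.14.0/24 (clear depth 24)
  add 198.233.14.162/32 -> H0 at depth 32
  del 198.233.14.162/32 (clear depth 32)
  add 198.233.14.162/32 -> H0 at depth 32
  add 97.0.0.0/8 -> H0 at depth 8
  add 198.233.14.160/28 -> H0 at depth 28
  add 198.233.14.128/26 -> H0 at depth 26
  Q 97.1.114.154: descend 01100001 ; hops seen [H0] ; pick H0
  Q 198.233.14.162: descend 11000110111010010000111010100010 ; hops seen [H0,H0,H0] ; pick H0
  add 97.14.228.32/32 -> H1 at depth 32
  del 198.233.14.128/26 (clear depth 26)
  Q 97.27.69.175: descend 01100001000 ; hops seen [H0] ; pick H0
  Q 97.14.228.32: descend 01100001000011101110010000100000 ; hops seen [H0,H1] ; pick H1
  add 97.14.228.0/24 -> H2 at depth 24
  del 97.14.228.0/24 (clear depth 24)
  Q 97.14.228.32: descend 01100001000011101110010000100000 ; hops seen [H0,H1] ; pick H1
  add 97.0.0.0/12 -> H2 at depth 12
  add 198.224.0.0/12 -> H0 at depth 12
  add 97.14.0.0/15 -> H1 at depth 15

== LOOKUPS ==
["H2","H0","H0","H0","H1","H1"]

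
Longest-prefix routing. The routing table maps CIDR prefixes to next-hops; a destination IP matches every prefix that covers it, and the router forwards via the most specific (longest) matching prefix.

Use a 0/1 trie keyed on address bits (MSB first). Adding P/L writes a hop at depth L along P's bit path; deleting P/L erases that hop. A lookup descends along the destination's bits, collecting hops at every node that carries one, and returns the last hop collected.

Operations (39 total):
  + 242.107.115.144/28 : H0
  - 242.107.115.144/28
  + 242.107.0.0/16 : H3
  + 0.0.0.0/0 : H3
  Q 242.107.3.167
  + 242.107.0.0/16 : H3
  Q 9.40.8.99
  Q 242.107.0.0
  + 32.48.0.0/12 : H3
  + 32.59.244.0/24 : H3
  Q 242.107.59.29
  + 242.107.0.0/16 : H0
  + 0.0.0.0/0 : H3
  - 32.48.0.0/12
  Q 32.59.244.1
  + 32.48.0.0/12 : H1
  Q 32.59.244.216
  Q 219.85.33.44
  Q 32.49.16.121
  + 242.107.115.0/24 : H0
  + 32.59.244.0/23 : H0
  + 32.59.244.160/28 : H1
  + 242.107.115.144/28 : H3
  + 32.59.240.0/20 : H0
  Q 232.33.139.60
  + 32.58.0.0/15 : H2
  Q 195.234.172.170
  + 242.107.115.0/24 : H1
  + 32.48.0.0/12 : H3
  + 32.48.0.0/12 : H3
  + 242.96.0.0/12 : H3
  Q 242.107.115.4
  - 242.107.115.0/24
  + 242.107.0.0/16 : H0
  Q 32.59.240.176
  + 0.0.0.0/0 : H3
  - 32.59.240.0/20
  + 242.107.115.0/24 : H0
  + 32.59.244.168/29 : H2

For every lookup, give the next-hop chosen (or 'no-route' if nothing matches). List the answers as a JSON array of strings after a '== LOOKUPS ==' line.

Process each operation:
  + 242.107.115.144/28 (H0) depth=28
  - 242.107.115.144/28 clear@28
  + 242.107.0.0/16 (H3) depth=16
  + 0.0.0.0/0 (H3) depth=0
  lookup 242.107.3.167: bits 11110010011010110 walk d0:H3→d1:-→d2:-→d3:-→d4:-→d5:-→d6:-→d7:-→d8:-→d9:-→d10:-→d11:-→d12:-→d13:-→d14:-→d15:-→d16:H3→d17:- -> H3
  + 242.107.0.0/16 (H3) depth=16
  lookup 9.40.8.99: bits ε walk d0:H3 -> H3
  lookup 242.107.0.0: bits 11110010011010110 walk d0:H3→d1:-→d2:-→d3:-→d4:-→d5:-→d6:-→d7:-→d8:-→d9:-→d10:-→d11:-→d12:-→d13:-→d14:-→d15:-→d16:H3→d17:- -> H3
  + 32.48.0.0/12 (H3) depth=12
  + 32.59.244.0/24 (H3) depth=24
  lookup 242.107.59.29: bits 11110010011010110 walk d0:H3→d1:-→d2:-→d3:-→d4:-→d5:-→d6:-→d7:-→d8:-→d9:-→d10:-→d11:-→d12:-→d13:-→d14:-→d15:-→d16:H3→d17:- -> H3
  + 242.107.0.0/16 (H0) depth=16
  + 0.0.0.0/0 (H3) depth=0
  - 32.48.0.0/12 clear@12
  lookup 32.59.244.1: bits 001000000011101111110100 walk d0:H3→d1:-→d2:-→d3:-→d4:-→d5:-→d6:-→d7:-→d8:-→d9:-→d10:-→d11:-→d12:-→d13:-→d14:-→d15:-→d16:-→d17:-→d18:-→d19:-→d20:-→d21:-→d22:-→d23:-→d24:H3 -> H3
  + 32.48.0.0/12 (H1) depth=12
  lookup 32.59.244.216: bits 001000000011101111110100 walk d0:H3→d1:-→d2:-→d3:-→d4:-→d5:-→d6:-→d7:-→d8:-→d9:-→d10:-→d11:-→d12:H1→d13:-→d14:-→d15:-→d16:-→d17:-→d18:-→d19:-→d20:-→d21:-→d22:-→d23:-→d24:H3 -> H3
  lookup 219.85.33.44: bits 11 walk d0:H3→d1:-→d2:- -> H3
  lookup 32.49.16.121: bits 001000000011 walk d0:H3→d1:-→d2:-→d3:-→d4:-→d5:-→d6:-→d7:-→d8:-→d9:-→d10:-→d11:-→d12:H1 -> H1
  + 242.107.115.0/24 (H0) depth=24
  + 32.59.244.0/23 (H0) depth=23
  + 32.59.244.160/28 (H1) depth=28
  + 242.107.115.144/28 (H3) depth=28
  + 32.59.240.0/20 (H0) depth=20
  lookup 232.33.139.60: bits 111 walk d0:H3→d1:-→d2:-→d3:- -> H3
  + 32.58.0.0/15 (H2) depth=15
  lookup 195.234.172.170: bits 11 walk d0:H3→d1:-→d2:- -> H3
  + 242.107.115.0/24 (H1) depth=24
  + 32.48.0.0/12 (H3) depth=12
  + 32.48.0.0/12 (H3) depth=12
  + 242.96.0.0/12 (H3) depth=12
  lookup 242.107.115.4: bits 111100100110101101110011 walk d0:H3→d1:-→d2:-→d3:-→d4:-→d5:-→d6:-→d7:-→d8:-→d9:-→d10:-→d11:-→d12:H3→d13:-→d14:-→d15:-→d16:H0→d17:-→d18:-→d19:-→d20:-→d21:-→d22:-→d23:-→d24:H1 -> H1
  - 242.107.115.0/24 clear@24
  + 242.107.0.0/16 (H0) depth=16
  lookup 32.59.240.176: bits 001000000011101111110 walk d0:H3→d1:-→d2:-→d3:-→d4:-→d5:-→d6:-→d7:-→d8:-→d9:-→d10:-→d11:-→d12:H3→d13:-→d14:-→d15:H2→d16:-→d17:-→d18:-→d19:-→d20:H0→d21:- -> H0
  + 0.0.0.0/0 (H3) depth=0
  - 32.59.240.0/20 clear@20
  + 242.107.115.0/24 (H0) depth=24
  + 32.59.244.168/29 (H2) depth=29

== LOOKUPS ==
["H3","H3","H3","H3","H3","H3","H3","H1","H3","H3","H1","H0"]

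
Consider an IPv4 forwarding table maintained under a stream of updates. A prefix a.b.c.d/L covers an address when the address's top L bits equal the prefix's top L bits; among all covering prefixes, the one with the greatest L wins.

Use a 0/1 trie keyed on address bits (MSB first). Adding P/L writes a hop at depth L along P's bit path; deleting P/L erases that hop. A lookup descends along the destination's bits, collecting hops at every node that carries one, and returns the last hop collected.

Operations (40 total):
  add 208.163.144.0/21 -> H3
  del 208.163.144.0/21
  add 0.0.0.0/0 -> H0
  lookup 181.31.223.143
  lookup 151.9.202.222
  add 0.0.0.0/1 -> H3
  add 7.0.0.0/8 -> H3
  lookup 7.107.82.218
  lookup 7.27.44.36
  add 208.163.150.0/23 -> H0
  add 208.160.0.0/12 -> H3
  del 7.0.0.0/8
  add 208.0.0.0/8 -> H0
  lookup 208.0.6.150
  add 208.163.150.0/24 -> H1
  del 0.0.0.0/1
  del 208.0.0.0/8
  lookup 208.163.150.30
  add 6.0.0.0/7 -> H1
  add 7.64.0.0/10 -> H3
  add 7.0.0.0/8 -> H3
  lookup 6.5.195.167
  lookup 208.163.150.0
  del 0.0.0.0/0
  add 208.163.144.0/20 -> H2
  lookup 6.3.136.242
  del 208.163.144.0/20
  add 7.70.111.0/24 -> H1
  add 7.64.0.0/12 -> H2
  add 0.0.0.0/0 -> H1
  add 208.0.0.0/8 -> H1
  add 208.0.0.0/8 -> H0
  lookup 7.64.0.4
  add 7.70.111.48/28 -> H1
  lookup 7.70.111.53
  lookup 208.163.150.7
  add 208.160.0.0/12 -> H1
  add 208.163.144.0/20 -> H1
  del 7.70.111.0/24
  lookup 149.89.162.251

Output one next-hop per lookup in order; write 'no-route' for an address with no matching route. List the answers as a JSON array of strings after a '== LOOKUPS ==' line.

Apply in order:
  + 208.163.144.0/21 (H3) depth=21
  - 208.163.144.0/21 clear@21
  + 0.0.0.0/0 (H0) depth=0
  Q 181.31.223.143: descend 1 ; hops seen [H0] ; pick H0
  Q 151.9.202.222: descend 1 ; hops seen [H0] ; pick H0
  + 0.0.0.0/1 (H3) depth=1
  + 7.0.0.0/8 (H3) depth=8
  Q 7.107.82.218: descend 00000111 ; hops seen [H0,H3,H3] ; pick H3
  Q 7.27.44.36: descend 00000111 ; hops seen [H0,H3,H3] ; pick H3
  + 208.163.150.0/23 (H0) depth=23
  + 208.160.0.0/12 (H3) depth=12
  - 7.0.0.0/8 clear@8
  + 208.0.0.0/8 (H0) depth=8
  Q 208.0.6.150: descend 11010000 ; hops seen [H0,H0] ; pick H0
  + 208.163.150.0/24 (H1) depth=24
  - 0.0.0.0/1 clear@1
  - 208.0.0.0/8 clear@8
  Q 208.163.150.30: descend 110100001010001110010110 ; hops seen [H0,H3,H0,H1] ; pick H1
  + 6.0.0.0/7 (H1) depth=7
  + 7.64.0.0/10 (H3) depth=10
  + 7.0.0.0/8 (H3) depth=8
  Q 6.5.195.167: descend 0000011 ; hops seen [H0,H1] ; pick H1
  Q 208.163.150.0: descend 110100001010001110010110 ; hops seen [H0,H3,H0,H1] ; pick H1
  - 0.0.0.0/0 clear@0
  + 208.163.144.0/20 (H2) depth=20
  Q 6.3.136.242: descend 0000011 ; hops seen [H1] ; pick H1
  - 208.163.144.0/20 clear@20
  + 7.70.111.0/24 (H1) depth=24
  + 7.64.0.0/12 (H2) depth=12
  + 0.0.0.0/0 (H1) depth=0
  + 208.0.0.0/8 (H1) depth=8
  + 208.0.0.0/8 (H0) depth=8
  Q 7.64.0.4: descend 0000011101000 ; hops seen [H1,H1,H3,H3,H2] ; pick H2
  + 7.70.111.48/28 (H1) depth=28
  Q 7.70.111.53: descend 0000011101000110011011110011 ; hops seen [H1,H1,H3,H3,H2,H1,H1] ; pick H1
  Q 208.163.150.7: descend 110100001010001110010110 ; hops seen [H1,H0,H3,H0,H1] ; pick H1
  + 208.160.0.0/12 (H1) depth=12
  + 208.163.144.0/20 (H1) depth=20
  - 7.70.111.0/24 clear@24
  Q 149.89.162.251: descend 1 ; hops seen [H1] ; pick H1

== LOOKUPS ==
["H0","H0","H3","H3","H0","H1","H1","H1","H1","H2","H1","H1","H1"]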